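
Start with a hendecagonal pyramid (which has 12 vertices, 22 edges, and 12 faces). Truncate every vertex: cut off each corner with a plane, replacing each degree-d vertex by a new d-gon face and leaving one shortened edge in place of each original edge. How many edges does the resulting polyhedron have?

66

Truncation replaces each original edge-end by a new vertex, so V′ = 2E = 44.
Each original edge survives, and each old vertex of degree d contributes d new edges; summing degrees gives Σd = 2E, so E′ = E + 2E = 3E = 66.
Each original face survives and each original vertex becomes one new face: F′ = F + V = 24.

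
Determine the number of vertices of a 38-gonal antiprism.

An antiprism on an n-gon has two n-gon caps and 2n triangles: V = 2·38 = 76, E = 4·38 = 152, F = 2·38 + 2 = 78.

76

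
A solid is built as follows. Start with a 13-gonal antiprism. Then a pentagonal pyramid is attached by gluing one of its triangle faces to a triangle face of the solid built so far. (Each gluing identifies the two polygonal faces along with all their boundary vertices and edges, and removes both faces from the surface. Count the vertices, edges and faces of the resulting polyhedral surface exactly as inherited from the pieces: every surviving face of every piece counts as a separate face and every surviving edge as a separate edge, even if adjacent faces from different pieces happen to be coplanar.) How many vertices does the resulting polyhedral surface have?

A 13-gonal antiprism: V=26, E=52, F=28.
Attach a pentagonal pyramid (V=6, E=10, F=6) along a 3-gon: merge 3 vertices and 3 edges, delete both glued faces → V=29, E=59, F=32.
Check: V − E + F = 29 − 59 + 32 = 2.

29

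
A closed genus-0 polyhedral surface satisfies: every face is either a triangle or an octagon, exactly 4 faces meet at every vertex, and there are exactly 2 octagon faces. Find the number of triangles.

16

Let x be the number of triangles; then F = 2 + x.
Edge–face incidences: 2E = 8·2 + 3·x = 16 + 3x.
Every vertex has degree 4, so 4V = 2E.
Euler: V − E + F = 2 ⇒ (2E)/4 − E + (2 + x) = 2.
Multiply by 8: 2·(2E) − 4·(2E) + 8·(2 + x) = 16, i.e. 16 + 8x − 2·(16 + 3x) = 16.
Collecting terms: 2x − 16 = 16, so 2x = 32, so x = 16.
Then 2E = 16 + 3·16 = 64, so E = 32, V = 2E/4 = 16, F = 2 + 16 = 18.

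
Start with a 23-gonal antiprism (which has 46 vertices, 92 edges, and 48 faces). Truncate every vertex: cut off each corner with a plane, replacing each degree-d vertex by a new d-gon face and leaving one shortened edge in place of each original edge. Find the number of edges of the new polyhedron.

276

Truncation replaces each original edge-end by a new vertex, so V′ = 2E = 184.
Each original edge survives, and each old vertex of degree d contributes d new edges; summing degrees gives Σd = 2E, so E′ = E + 2E = 3E = 276.
Each original face survives and each original vertex becomes one new face: F′ = F + V = 94.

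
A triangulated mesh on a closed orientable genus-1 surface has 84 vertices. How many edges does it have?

χ = 2 − 2·1 = 0, and every face is a triangle so 3F = 2E.
V − E + F = 0 with E = 3F/2 gives 84 − (3/2 − 1)·F = 0, so F = 168 and E = 252.

252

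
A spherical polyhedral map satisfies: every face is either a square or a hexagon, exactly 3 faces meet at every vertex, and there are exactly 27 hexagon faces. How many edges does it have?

93

Let x be the number of squares; then F = 27 + x.
Edge–face incidences: 2E = 6·27 + 4·x = 162 + 4x.
Every vertex has degree 3, so 3V = 2E.
Euler: V − E + F = 2 ⇒ (2E)/3 − E + (27 + x) = 2.
Multiply by 6: 2·(2E) − 3·(2E) + 6·(27 + x) = 12, i.e. 162 + 6x − (162 + 4x) = 12.
Collecting terms: 2x = 12, so x = 6.
Then 2E = 162 + 4·6 = 186, so E = 93, V = 2E/3 = 62, F = 27 + 6 = 33.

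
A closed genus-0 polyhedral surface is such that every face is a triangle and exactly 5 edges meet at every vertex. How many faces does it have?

Each face has 3 edges and each edge borders two faces, so 2E = 3F.
Each vertex has degree 5, so 5V = 2E and hence V = 3F/5.
Euler: V − E + F = 2 ⇒ (3F/5) − (3F/2) + F = 2.
Multiply by 10: (6 − 15 + 10)F = 20, i.e. 1F = 20.
So F = 20, E = 3·20/2 = 30, V = 3·20/5 = 12.

20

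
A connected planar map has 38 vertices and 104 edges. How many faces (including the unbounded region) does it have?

68

Euler's formula for a connected plane graph: V − E + F = 2, so F = 2 − 38 + 104 = 68.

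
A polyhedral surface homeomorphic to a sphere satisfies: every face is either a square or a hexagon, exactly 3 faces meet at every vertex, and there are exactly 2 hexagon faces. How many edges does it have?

18

Let x be the number of squares; then F = 2 + x.
Edge–face incidences: 2E = 6·2 + 4·x = 12 + 4x.
Every vertex has degree 3, so 3V = 2E.
Euler: V − E + F = 2 ⇒ (2E)/3 − E + (2 + x) = 2.
Multiply by 6: 2·(2E) − 3·(2E) + 6·(2 + x) = 12, i.e. 12 + 6x − (12 + 4x) = 12.
Collecting terms: 2x = 12, so x = 6.
Then 2E = 12 + 4·6 = 36, so E = 18, V = 2E/3 = 12, F = 2 + 6 = 8.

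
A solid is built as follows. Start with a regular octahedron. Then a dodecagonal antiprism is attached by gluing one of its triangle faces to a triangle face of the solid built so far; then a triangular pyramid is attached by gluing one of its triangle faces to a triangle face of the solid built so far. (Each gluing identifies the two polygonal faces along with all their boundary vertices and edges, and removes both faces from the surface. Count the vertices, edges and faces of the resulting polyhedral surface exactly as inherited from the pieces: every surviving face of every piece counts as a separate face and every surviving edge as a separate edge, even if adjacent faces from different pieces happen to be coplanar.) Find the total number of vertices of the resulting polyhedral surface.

28

A regular octahedron: V=6, E=12, F=8.
Attach a dodecagonal antiprism (V=24, E=48, F=26) along a 3-gon: merge 3 vertices and 3 edges, delete both glued faces → V=27, E=57, F=32.
Attach a triangular pyramid (V=4, E=6, F=4) along a 3-gon: merge 3 vertices and 3 edges, delete both glued faces → V=28, E=60, F=34.
Check: V − E + F = 28 − 60 + 34 = 2.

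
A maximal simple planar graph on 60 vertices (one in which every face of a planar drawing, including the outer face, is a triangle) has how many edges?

In a plane triangulation 3F = 2E and V − E + F = 2, so E = 3V − 6 = 3·60 − 6 = 174.

174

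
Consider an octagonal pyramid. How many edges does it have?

A pyramid on an n-gon base has one n-gon and n triangles: V = 8 + 1 = 9, E = 2·8 = 16, F = 8 + 1 = 9.

16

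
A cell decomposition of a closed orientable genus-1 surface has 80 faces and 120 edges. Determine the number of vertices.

40

For a closed orientable surface of genus 1, χ = 2 − 2·1 = 0.
V = 0 + E − F = 0 + 120 − 80 = 40.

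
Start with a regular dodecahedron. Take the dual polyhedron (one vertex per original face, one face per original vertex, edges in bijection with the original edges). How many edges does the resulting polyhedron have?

The base solid has V = 20, E = 30, F = 12.
The dual swaps V and F and preserves E: V′ = F = 12, E′ = E = 30, F′ = V = 20.

30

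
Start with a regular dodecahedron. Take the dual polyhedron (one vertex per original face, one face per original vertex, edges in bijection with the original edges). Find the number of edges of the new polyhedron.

30

The base solid has V = 20, E = 30, F = 12.
The dual swaps V and F and preserves E: V′ = F = 12, E′ = E = 30, F′ = V = 20.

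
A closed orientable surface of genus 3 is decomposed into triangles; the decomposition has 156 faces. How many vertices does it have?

χ = 2 − 2·3 = -4, and every face is a triangle so 3F = 2E.
E = 3·156/2 = 234. Then V = -4 + E − F = -4 + 234 − 156 = 74.

74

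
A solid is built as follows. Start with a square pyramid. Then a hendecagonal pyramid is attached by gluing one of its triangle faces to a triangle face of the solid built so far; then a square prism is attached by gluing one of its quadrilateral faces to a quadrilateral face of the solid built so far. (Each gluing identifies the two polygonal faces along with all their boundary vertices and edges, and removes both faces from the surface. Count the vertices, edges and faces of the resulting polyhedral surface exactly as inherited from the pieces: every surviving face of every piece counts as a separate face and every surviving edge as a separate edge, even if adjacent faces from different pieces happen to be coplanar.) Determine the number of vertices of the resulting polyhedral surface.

A square pyramid: V=5, E=8, F=5.
Attach a hendecagonal pyramid (V=12, E=22, F=12) along a 3-gon: merge 3 vertices and 3 edges, delete both glued faces → V=14, E=27, F=15.
Attach a square prism (V=8, E=12, F=6) along a 4-gon: merge 4 vertices and 4 edges, delete both glued faces → V=18, E=35, F=19.
Check: V − E + F = 18 − 35 + 19 = 2.

18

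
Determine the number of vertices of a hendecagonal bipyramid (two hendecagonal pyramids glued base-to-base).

A bipyramid over an n-gon has 2n triangular faces and n + 2 vertices: V = 11 + 2 = 13, E = 3·11 = 33, F = 2·11 = 22.

13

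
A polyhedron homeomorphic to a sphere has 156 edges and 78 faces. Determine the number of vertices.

80

Here V − E + F = 2.
V = 2 + E − F = 2 + 156 − 78 = 80.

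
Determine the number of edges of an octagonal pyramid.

A pyramid on an n-gon base has one n-gon and n triangles: V = 8 + 1 = 9, E = 2·8 = 16, F = 8 + 1 = 9.

16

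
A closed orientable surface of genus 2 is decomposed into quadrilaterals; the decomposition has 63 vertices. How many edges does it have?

χ = 2 − 2·2 = -2, and every face is a square so 4F = 2E.
V − E + F = -2 with E = 4F/2 gives 63 − (4/2 − 1)·F = -2, so F = 65 and E = 130.

130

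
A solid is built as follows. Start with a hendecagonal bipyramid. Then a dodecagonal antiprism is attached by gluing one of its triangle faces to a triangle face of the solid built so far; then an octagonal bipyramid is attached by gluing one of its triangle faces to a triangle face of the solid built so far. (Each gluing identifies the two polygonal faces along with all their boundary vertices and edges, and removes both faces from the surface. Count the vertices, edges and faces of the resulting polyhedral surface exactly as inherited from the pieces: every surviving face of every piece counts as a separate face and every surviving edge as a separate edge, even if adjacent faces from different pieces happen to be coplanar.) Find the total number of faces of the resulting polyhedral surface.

60

A hendecagonal bipyramid: V=13, E=33, F=22.
Attach a dodecagonal antiprism (V=24, E=48, F=26) along a 3-gon: merge 3 vertices and 3 edges, delete both glued faces → V=34, E=78, F=46.
Attach an octagonal bipyramid (V=10, E=24, F=16) along a 3-gon: merge 3 vertices and 3 edges, delete both glued faces → V=41, E=99, F=60.
Check: V − E + F = 41 − 99 + 60 = 2.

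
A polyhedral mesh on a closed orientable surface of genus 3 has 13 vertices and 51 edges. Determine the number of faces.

For a closed orientable surface of genus 3, χ = 2 − 2·3 = -4.
F = -4 − V + E = -4 − 13 + 51 = 34.

34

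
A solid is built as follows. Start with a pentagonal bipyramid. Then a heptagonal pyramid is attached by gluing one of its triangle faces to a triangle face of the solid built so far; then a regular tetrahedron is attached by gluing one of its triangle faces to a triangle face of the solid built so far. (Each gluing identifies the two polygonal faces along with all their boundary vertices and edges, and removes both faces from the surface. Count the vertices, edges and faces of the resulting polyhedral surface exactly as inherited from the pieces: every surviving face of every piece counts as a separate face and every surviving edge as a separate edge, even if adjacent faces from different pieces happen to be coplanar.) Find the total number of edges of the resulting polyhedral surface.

29

A pentagonal bipyramid: V=7, E=15, F=10.
Attach a heptagonal pyramid (V=8, E=14, F=8) along a 3-gon: merge 3 vertices and 3 edges, delete both glued faces → V=12, E=26, F=16.
Attach a regular tetrahedron (V=4, E=6, F=4) along a 3-gon: merge 3 vertices and 3 edges, delete both glued faces → V=13, E=29, F=18.
Check: V − E + F = 13 − 29 + 18 = 2.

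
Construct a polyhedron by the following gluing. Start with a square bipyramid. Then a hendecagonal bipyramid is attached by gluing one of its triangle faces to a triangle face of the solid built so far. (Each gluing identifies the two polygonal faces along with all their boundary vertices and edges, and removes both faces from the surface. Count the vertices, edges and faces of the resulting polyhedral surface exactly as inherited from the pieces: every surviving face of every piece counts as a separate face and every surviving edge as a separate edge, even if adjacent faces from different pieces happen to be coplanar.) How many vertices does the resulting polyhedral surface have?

16

A square bipyramid: V=6, E=12, F=8.
Attach a hendecagonal bipyramid (V=13, E=33, F=22) along a 3-gon: merge 3 vertices and 3 edges, delete both glued faces → V=16, E=42, F=28.
Check: V − E + F = 16 − 42 + 28 = 2.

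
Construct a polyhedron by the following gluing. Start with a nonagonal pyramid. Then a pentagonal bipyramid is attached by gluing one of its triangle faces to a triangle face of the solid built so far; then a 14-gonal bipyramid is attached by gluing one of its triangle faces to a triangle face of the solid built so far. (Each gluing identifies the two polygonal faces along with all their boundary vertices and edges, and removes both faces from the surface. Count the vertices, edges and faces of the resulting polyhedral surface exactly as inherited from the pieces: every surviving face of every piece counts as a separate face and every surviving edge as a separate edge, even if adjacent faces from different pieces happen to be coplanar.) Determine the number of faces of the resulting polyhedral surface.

A nonagonal pyramid: V=10, E=18, F=10.
Attach a pentagonal bipyramid (V=7, E=15, F=10) along a 3-gon: merge 3 vertices and 3 edges, delete both glued faces → V=14, E=30, F=18.
Attach a 14-gonal bipyramid (V=16, E=42, F=28) along a 3-gon: merge 3 vertices and 3 edges, delete both glued faces → V=27, E=69, F=44.
Check: V − E + F = 27 − 69 + 44 = 2.

44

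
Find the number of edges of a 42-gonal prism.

126

A prism on an n-gon has two n-gon bases and n rectangular sides: V = 2·42 = 84, E = 3·42 = 126, F = 42 + 2 = 44.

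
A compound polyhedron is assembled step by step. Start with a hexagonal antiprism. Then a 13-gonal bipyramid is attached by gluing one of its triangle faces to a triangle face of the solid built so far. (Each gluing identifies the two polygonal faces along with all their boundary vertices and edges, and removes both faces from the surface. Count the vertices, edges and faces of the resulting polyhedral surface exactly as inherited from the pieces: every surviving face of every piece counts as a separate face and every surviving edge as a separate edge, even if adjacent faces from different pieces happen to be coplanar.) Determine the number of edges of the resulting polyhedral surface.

60

A hexagonal antiprism: V=12, E=24, F=14.
Attach a 13-gonal bipyramid (V=15, E=39, F=26) along a 3-gon: merge 3 vertices and 3 edges, delete both glued faces → V=24, E=60, F=38.
Check: V − E + F = 24 − 60 + 38 = 2.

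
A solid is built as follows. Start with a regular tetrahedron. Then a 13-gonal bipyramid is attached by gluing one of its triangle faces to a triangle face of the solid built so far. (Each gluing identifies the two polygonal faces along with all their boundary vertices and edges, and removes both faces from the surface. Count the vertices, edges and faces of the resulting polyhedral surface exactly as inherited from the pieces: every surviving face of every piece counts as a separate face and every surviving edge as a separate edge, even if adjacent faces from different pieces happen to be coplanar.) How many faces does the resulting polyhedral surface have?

28

A regular tetrahedron: V=4, E=6, F=4.
Attach a 13-gonal bipyramid (V=15, E=39, F=26) along a 3-gon: merge 3 vertices and 3 edges, delete both glued faces → V=16, E=42, F=28.
Check: V − E + F = 16 − 42 + 28 = 2.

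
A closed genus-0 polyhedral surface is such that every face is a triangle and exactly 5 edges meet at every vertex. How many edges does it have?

Each face has 3 edges and each edge borders two faces, so 2E = 3F.
Each vertex has degree 5, so 5V = 2E and hence V = 3F/5.
Euler: V − E + F = 2 ⇒ (3F/5) − (3F/2) + F = 2.
Multiply by 10: (6 − 15 + 10)F = 20, i.e. 1F = 20.
So F = 20, E = 3·20/2 = 30, V = 3·20/5 = 12.

30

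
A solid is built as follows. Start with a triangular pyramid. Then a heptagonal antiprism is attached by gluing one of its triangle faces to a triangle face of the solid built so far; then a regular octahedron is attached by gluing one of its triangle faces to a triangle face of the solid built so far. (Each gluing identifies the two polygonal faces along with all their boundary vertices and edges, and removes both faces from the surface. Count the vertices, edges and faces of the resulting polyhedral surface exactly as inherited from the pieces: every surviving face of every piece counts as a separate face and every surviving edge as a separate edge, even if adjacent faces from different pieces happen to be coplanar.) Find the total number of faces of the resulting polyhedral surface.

24

A triangular pyramid: V=4, E=6, F=4.
Attach a heptagonal antiprism (V=14, E=28, F=16) along a 3-gon: merge 3 vertices and 3 edges, delete both glued faces → V=15, E=31, F=18.
Attach a regular octahedron (V=6, E=12, F=8) along a 3-gon: merge 3 vertices and 3 edges, delete both glued faces → V=18, E=40, F=24.
Check: V − E + F = 18 − 40 + 24 = 2.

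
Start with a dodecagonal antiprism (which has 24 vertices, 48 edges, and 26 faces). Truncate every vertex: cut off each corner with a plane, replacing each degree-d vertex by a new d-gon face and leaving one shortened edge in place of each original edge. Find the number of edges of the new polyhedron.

144

Truncation replaces each original edge-end by a new vertex, so V′ = 2E = 96.
Each original edge survives, and each old vertex of degree d contributes d new edges; summing degrees gives Σd = 2E, so E′ = E + 2E = 3E = 144.
Each original face survives and each original vertex becomes one new face: F′ = F + V = 50.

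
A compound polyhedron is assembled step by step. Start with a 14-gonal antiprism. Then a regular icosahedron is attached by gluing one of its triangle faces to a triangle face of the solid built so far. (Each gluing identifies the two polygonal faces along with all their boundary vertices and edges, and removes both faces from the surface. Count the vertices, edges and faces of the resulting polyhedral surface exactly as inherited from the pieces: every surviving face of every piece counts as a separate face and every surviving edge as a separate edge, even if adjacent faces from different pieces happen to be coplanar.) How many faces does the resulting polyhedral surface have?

A 14-gonal antiprism: V=28, E=56, F=30.
Attach a regular icosahedron (V=12, E=30, F=20) along a 3-gon: merge 3 vertices and 3 edges, delete both glued faces → V=37, E=83, F=48.
Check: V − E + F = 37 − 83 + 48 = 2.

48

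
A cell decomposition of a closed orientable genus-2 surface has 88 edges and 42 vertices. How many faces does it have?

For a closed orientable surface of genus 2, χ = 2 − 2·2 = -2.
F = -2 − V + E = -2 − 42 + 88 = 44.

44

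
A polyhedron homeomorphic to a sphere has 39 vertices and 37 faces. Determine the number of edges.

Here V − E + F = 2.
E = V + F − (2) = 39 + 37 − (2) = 74.

74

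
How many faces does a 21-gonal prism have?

A prism on an n-gon has two n-gon bases and n rectangular sides: V = 2·21 = 42, E = 3·21 = 63, F = 21 + 2 = 23.

23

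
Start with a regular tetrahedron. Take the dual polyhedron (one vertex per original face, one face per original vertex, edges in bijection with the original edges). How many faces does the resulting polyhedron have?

4

The base solid has V = 4, E = 6, F = 4.
The dual swaps V and F and preserves E: V′ = F = 4, E′ = E = 6, F′ = V = 4.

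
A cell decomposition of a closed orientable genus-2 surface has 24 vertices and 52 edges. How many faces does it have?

26

For a closed orientable surface of genus 2, χ = 2 − 2·2 = -2.
F = -2 − V + E = -2 − 24 + 52 = 26.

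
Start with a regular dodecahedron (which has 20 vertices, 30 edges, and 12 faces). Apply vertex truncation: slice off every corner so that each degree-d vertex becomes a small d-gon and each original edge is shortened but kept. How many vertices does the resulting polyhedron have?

Truncation replaces each original edge-end by a new vertex, so V′ = 2E = 60.
Each original edge survives, and each old vertex of degree d contributes d new edges; summing degrees gives Σd = 2E, so E′ = E + 2E = 3E = 90.
Each original face survives and each original vertex becomes one new face: F′ = F + V = 32.

60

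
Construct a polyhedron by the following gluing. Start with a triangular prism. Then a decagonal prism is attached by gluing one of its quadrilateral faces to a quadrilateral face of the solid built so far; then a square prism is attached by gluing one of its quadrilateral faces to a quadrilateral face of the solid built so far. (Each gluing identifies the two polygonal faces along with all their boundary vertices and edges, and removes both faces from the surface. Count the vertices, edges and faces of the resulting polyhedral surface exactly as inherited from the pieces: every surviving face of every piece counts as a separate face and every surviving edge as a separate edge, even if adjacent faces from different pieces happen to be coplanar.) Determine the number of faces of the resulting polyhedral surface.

19

A triangular prism: V=6, E=9, F=5.
Attach a decagonal prism (V=20, E=30, F=12) along a 4-gon: merge 4 vertices and 4 edges, delete both glued faces → V=22, E=35, F=15.
Attach a square prism (V=8, E=12, F=6) along a 4-gon: merge 4 vertices and 4 edges, delete both glued faces → V=26, E=43, F=19.
Check: V − E + F = 26 − 43 + 19 = 2.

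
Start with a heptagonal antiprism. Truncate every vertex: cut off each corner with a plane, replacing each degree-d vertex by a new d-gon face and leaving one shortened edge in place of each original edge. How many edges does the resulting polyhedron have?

The base solid has V = 14, E = 28, F = 16.
Truncation replaces each original edge-end by a new vertex, so V′ = 2E = 56.
Each original edge survives, and each old vertex of degree d contributes d new edges; summing degrees gives Σd = 2E, so E′ = E + 2E = 3E = 84.
Each original face survives and each original vertex becomes one new face: F′ = F + V = 30.

84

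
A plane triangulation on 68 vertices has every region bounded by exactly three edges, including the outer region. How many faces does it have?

In a plane triangulation 3F = 2E and V − E + F = 2, so F = 2V − 4 = 2·68 − 4 = 132.

132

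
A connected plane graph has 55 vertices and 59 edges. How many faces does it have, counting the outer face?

6

Euler's formula for a connected plane graph: V − E + F = 2, so F = 2 − 55 + 59 = 6.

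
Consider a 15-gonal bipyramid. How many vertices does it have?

A bipyramid over an n-gon has 2n triangular faces and n + 2 vertices: V = 15 + 2 = 17, E = 3·15 = 45, F = 2·15 = 30.
Check: V − E + F = 17 − 45 + 30 = 2.

17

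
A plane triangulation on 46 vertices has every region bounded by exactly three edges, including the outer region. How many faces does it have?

In a plane triangulation 3F = 2E and V − E + F = 2, so F = 2V − 4 = 2·46 − 4 = 88.

88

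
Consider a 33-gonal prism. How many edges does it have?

A prism on an n-gon has two n-gon bases and n rectangular sides: V = 2·33 = 66, E = 3·33 = 99, F = 33 + 2 = 35.

99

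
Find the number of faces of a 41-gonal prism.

A prism on an n-gon has two n-gon bases and n rectangular sides: V = 2·41 = 82, E = 3·41 = 123, F = 41 + 2 = 43.

43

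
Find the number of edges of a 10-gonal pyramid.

20

A pyramid on an n-gon base has one n-gon and n triangles: V = 10 + 1 = 11, E = 2·10 = 20, F = 10 + 1 = 11.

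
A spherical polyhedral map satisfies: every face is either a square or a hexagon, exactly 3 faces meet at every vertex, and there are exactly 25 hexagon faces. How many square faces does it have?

6

Let x be the number of squares; then F = 25 + x.
Edge–face incidences: 2E = 6·25 + 4·x = 150 + 4x.
Every vertex has degree 3, so 3V = 2E.
Euler: V − E + F = 2 ⇒ (2E)/3 − E + (25 + x) = 2.
Multiply by 6: 2·(2E) − 3·(2E) + 6·(25 + x) = 12, i.e. 150 + 6x − (150 + 4x) = 12.
Collecting terms: 2x = 12, so x = 6.
Then 2E = 150 + 4·6 = 174, so E = 87, V = 2E/3 = 58, F = 25 + 6 = 31.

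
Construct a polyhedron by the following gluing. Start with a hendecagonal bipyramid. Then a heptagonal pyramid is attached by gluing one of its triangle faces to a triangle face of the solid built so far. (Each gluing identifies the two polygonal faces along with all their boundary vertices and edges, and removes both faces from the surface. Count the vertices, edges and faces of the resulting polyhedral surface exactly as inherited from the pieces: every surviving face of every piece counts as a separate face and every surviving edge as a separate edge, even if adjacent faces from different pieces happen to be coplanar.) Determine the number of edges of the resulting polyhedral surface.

A hendecagonal bipyramid: V=13, E=33, F=22.
Attach a heptagonal pyramid (V=8, E=14, F=8) along a 3-gon: merge 3 vertices and 3 edges, delete both glued faces → V=18, E=44, F=28.
Check: V − E + F = 18 − 44 + 28 = 2.

44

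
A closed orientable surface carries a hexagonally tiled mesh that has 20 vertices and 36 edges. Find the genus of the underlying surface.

Every face is a hexagon and each edge borders two faces, so 6F = 2·36, giving F = 12.
χ = V − E + F = 20 − 36 + 12 = -4.
For a closed orientable surface χ = 2 − 2g, so g = (2 − (-4))/2 = 3.

3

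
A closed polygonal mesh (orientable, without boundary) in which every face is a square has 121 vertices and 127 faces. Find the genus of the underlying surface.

4

Every face is a square, so 2E = 4·127 = 508, giving E = 254.
χ = V − E + F = 121 − 254 + 127 = -6.
For a closed orientable surface χ = 2 − 2g, so g = (2 − (-6))/2 = 4.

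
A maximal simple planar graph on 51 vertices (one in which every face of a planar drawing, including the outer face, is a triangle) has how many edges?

In a plane triangulation 3F = 2E and V − E + F = 2, so E = 3V − 6 = 3·51 − 6 = 147.

147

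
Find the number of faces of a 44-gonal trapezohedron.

The n-trapezohedron (dual of the n-antiprism) has V = 2·44 + 2 = 90, E = 4·44 = 176, F = 2·44 = 88.

88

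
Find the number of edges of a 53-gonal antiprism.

212

An antiprism on an n-gon has two n-gon caps and 2n triangles: V = 2·53 = 106, E = 4·53 = 212, F = 2·53 + 2 = 108.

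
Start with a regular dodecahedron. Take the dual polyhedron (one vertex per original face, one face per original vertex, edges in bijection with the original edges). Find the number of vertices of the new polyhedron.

12

The base solid has V = 20, E = 30, F = 12.
The dual swaps V and F and preserves E: V′ = F = 12, E′ = E = 30, F′ = V = 20.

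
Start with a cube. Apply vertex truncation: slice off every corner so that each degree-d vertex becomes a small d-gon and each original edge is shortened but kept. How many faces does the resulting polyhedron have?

14

The base solid has V = 8, E = 12, F = 6.
Truncation replaces each original edge-end by a new vertex, so V′ = 2E = 24.
Each original edge survives, and each old vertex of degree d contributes d new edges; summing degrees gives Σd = 2E, so E′ = E + 2E = 3E = 36.
Each original face survives and each original vertex becomes one new face: F′ = F + V = 14.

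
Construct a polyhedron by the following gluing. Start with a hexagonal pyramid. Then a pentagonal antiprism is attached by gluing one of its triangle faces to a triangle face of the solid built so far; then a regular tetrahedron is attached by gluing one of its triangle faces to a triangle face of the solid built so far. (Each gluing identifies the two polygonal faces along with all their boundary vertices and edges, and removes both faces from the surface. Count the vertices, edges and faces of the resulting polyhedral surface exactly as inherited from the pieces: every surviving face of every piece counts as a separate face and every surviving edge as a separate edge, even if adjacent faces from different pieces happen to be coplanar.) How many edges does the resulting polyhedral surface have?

A hexagonal pyramid: V=7, E=12, F=7.
Attach a pentagonal antiprism (V=10, E=20, F=12) along a 3-gon: merge 3 vertices and 3 edges, delete both glued faces → V=14, E=29, F=17.
Attach a regular tetrahedron (V=4, E=6, F=4) along a 3-gon: merge 3 vertices and 3 edges, delete both glued faces → V=15, E=32, F=19.
Check: V − E + F = 15 − 32 + 19 = 2.

32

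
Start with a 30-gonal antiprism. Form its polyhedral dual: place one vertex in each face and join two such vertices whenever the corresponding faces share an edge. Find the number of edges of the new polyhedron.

120

The base solid has V = 60, E = 120, F = 62.
The dual swaps V and F and preserves E: V′ = F = 62, E′ = E = 120, F′ = V = 60.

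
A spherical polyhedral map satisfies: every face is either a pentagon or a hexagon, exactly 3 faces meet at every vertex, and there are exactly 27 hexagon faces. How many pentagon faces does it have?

Let x be the number of pentagons; then F = 27 + x.
Edge–face incidences: 2E = 6·27 + 5·x = 162 + 5x.
Every vertex has degree 3, so 3V = 2E.
Euler: V − E + F = 2 ⇒ (2E)/3 − E + (27 + x) = 2.
Multiply by 6: 2·(2E) − 3·(2E) + 6·(27 + x) = 12, i.e. 162 + 6x − (162 + 5x) = 12.
Collecting terms: x = 12.
Then 2E = 162 + 5·12 = 222, so E = 111, V = 2E/3 = 74, F = 27 + 12 = 39.

12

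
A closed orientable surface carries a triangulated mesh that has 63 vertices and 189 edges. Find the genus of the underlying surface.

1

Every face is a triangle and each edge borders two faces, so 3F = 2·189, giving F = 126.
χ = V − E + F = 63 − 189 + 126 = 0.
For a closed orientable surface χ = 2 − 2g, so g = (2 − (0))/2 = 1.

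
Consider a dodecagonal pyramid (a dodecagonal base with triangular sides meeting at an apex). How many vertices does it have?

A pyramid on an n-gon base has one n-gon and n triangles: V = 12 + 1 = 13, E = 2·12 = 24, F = 12 + 1 = 13.

13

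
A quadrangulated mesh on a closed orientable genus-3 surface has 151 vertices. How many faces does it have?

χ = 2 − 2·3 = -4, and every face is a square so 4F = 2E.
V − E + F = -4 with E = 4F/2 gives 151 − (4/2 − 1)·F = -4, so F = 155 and E = 310.

155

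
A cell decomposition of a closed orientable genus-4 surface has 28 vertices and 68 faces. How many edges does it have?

102

For a closed orientable surface of genus 4, χ = 2 − 2·4 = -6.
E = V + F − (-6) = 28 + 68 − (-6) = 102.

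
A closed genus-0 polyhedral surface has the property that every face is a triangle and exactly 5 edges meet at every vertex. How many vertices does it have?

Each face has 3 edges and each edge borders two faces, so 2E = 3F.
Each vertex has degree 5, so 5V = 2E and hence V = 3F/5.
Euler: V − E + F = 2 ⇒ (3F/5) − (3F/2) + F = 2.
Multiply by 10: (6 − 15 + 10)F = 20, i.e. 1F = 20.
So F = 20, E = 3·20/2 = 30, V = 3·20/5 = 12.

12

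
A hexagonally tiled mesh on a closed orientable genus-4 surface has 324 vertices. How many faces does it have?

165

χ = 2 − 2·4 = -6, and every face is a hexagon so 6F = 2E.
V − E + F = -6 with E = 6F/2 gives 324 − (6/2 − 1)·F = -6, so F = 165 and E = 495.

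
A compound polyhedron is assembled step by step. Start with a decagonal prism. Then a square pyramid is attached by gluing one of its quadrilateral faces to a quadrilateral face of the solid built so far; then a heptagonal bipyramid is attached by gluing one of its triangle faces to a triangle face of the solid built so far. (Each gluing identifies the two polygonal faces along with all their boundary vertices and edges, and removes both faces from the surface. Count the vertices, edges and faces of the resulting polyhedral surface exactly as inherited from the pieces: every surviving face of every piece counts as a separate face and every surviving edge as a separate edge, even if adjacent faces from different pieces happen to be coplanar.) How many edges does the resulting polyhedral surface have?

A decagonal prism: V=20, E=30, F=12.
Attach a square pyramid (V=5, E=8, F=5) along a 4-gon: merge 4 vertices and 4 edges, delete both glued faces → V=21, E=34, F=15.
Attach a heptagonal bipyramid (V=9, E=21, F=14) along a 3-gon: merge 3 vertices and 3 edges, delete both glued faces → V=27, E=52, F=27.
Check: V − E + F = 27 − 52 + 27 = 2.

52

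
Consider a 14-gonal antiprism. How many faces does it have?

An antiprism on an n-gon has two n-gon caps and 2n triangles: V = 2·14 = 28, E = 4·14 = 56, F = 2·14 + 2 = 30.

30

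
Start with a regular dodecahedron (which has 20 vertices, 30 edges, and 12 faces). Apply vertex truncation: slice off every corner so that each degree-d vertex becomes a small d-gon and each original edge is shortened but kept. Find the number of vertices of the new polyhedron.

Truncation replaces each original edge-end by a new vertex, so V′ = 2E = 60.
Each original edge survives, and each old vertex of degree d contributes d new edges; summing degrees gives Σd = 2E, so E′ = E + 2E = 3E = 90.
Each original face survives and each original vertex becomes one new face: F′ = F + V = 32.

60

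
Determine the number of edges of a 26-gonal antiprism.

An antiprism on an n-gon has two n-gon caps and 2n triangles: V = 2·26 = 52, E = 4·26 = 104, F = 2·26 + 2 = 54.

104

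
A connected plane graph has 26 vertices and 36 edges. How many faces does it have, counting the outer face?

Euler's formula for a connected plane graph: V − E + F = 2, so F = 2 − 26 + 36 = 12.

12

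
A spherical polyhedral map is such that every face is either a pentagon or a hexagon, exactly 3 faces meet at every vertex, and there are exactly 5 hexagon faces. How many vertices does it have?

30

Let x be the number of pentagons; then F = 5 + x.
Edge–face incidences: 2E = 6·5 + 5·x = 30 + 5x.
Every vertex has degree 3, so 3V = 2E.
Euler: V − E + F = 2 ⇒ (2E)/3 − E + (5 + x) = 2.
Multiply by 6: 2·(2E) − 3·(2E) + 6·(5 + x) = 12, i.e. 30 + 6x − (30 + 5x) = 12.
Collecting terms: x = 12.
Then 2E = 30 + 5·12 = 90, so E = 45, V = 2E/3 = 30, F = 5 + 12 = 17.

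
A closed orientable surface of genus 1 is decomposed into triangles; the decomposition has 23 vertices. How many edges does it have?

69

χ = 2 − 2·1 = 0, and every face is a triangle so 3F = 2E.
V − E + F = 0 with E = 3F/2 gives 23 − (3/2 − 1)·F = 0, so F = 46 and E = 69.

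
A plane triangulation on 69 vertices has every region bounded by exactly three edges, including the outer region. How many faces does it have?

In a plane triangulation 3F = 2E and V − E + F = 2, so F = 2V − 4 = 2·69 − 4 = 134.

134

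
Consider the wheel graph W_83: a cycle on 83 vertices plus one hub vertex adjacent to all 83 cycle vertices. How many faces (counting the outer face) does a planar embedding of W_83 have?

W_83 has V = 83 + 1 = 84 vertices and E = 2·83 = 166 edges.
By Euler's formula F = 2 − V + E = 2 − 84 + 166 = 84.

84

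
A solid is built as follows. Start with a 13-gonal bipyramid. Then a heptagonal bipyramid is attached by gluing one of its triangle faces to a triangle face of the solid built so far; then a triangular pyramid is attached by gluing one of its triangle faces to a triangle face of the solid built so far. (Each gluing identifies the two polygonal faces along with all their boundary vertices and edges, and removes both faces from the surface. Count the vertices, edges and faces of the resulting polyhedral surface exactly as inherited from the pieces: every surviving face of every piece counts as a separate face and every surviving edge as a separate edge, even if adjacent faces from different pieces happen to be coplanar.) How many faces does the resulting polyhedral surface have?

40

A 13-gonal bipyramid: V=15, E=39, F=26.
Attach a heptagonal bipyramid (V=9, E=21, F=14) along a 3-gon: merge 3 vertices and 3 edges, delete both glued faces → V=21, E=57, F=38.
Attach a triangular pyramid (V=4, E=6, F=4) along a 3-gon: merge 3 vertices and 3 edges, delete both glued faces → V=22, E=60, F=40.
Check: V − E + F = 22 − 60 + 40 = 2.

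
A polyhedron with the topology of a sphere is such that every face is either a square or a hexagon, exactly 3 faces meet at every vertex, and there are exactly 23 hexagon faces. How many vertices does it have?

Let x be the number of squares; then F = 23 + x.
Edge–face incidences: 2E = 6·23 + 4·x = 138 + 4x.
Every vertex has degree 3, so 3V = 2E.
Euler: V − E + F = 2 ⇒ (2E)/3 − E + (23 + x) = 2.
Multiply by 6: 2·(2E) − 3·(2E) + 6·(23 + x) = 12, i.e. 138 + 6x − (138 + 4x) = 12.
Collecting terms: 2x = 12, so x = 6.
Then 2E = 138 + 4·6 = 162, so E = 81, V = 2E/3 = 54, F = 23 + 6 = 29.

54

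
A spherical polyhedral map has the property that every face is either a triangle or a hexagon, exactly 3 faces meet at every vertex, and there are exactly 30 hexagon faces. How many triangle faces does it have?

4

Let x be the number of triangles; then F = 30 + x.
Edge–face incidences: 2E = 6·30 + 3·x = 180 + 3x.
Every vertex has degree 3, so 3V = 2E.
Euler: V − E + F = 2 ⇒ (2E)/3 − E + (30 + x) = 2.
Multiply by 6: 2·(2E) − 3·(2E) + 6·(30 + x) = 12, i.e. 180 + 6x − (180 + 3x) = 12.
Collecting terms: 3x = 12, so x = 4.
Then 2E = 180 + 3·4 = 192, so E = 96, V = 2E/3 = 64, F = 30 + 4 = 34.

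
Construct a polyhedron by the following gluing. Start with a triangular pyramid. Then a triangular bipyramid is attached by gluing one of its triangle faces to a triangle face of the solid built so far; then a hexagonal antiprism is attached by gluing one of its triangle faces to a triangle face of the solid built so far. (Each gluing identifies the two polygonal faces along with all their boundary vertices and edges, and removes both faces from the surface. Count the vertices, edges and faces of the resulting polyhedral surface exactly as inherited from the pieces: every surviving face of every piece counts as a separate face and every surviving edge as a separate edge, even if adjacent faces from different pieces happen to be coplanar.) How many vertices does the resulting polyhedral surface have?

A triangular pyramid: V=4, E=6, F=4.
Attach a triangular bipyramid (V=5, E=9, F=6) along a 3-gon: merge 3 vertices and 3 edges, delete both glued faces → V=6, E=12, F=8.
Attach a hexagonal antiprism (V=12, E=24, F=14) along a 3-gon: merge 3 vertices and 3 edges, delete both glued faces → V=15, E=33, F=20.
Check: V − E + F = 15 − 33 + 20 = 2.

15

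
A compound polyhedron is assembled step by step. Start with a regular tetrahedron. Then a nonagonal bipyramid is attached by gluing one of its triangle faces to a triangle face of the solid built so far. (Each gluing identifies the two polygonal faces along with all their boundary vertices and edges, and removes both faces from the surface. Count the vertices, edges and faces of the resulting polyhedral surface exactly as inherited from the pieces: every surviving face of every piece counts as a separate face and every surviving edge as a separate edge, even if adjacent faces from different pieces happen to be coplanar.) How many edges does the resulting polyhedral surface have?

A regular tetrahedron: V=4, E=6, F=4.
Attach a nonagonal bipyramid (V=11, E=27, F=18) along a 3-gon: merge 3 vertices and 3 edges, delete both glued faces → V=12, E=30, F=20.
Check: V − E + F = 12 − 30 + 20 = 2.

30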